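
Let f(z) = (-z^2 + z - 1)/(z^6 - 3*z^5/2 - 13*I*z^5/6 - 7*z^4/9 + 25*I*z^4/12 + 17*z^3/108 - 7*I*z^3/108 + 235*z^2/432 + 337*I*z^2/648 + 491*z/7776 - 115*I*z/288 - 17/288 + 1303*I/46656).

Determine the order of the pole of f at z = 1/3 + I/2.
Factor the denominator:
  z^6 - 3*z^5/2 - 13*I*z^5/6 - 7*z^4/9 + 25*I*z^4/12 + 17*z^3/108 - 7*I*z^3/108 + 235*z^2/432 + 337*I*z^2/648 + 491*z/7776 - 115*I*z/288 - 17/288 + 1303*I/46656 = (z - 1/3 - I/2)^4*(z - 1/2 - 2*I/3)*(z + 1/3 + I/2)

The numerator P(z) = -z^2 + z - 1 has P(1/3 + I/2) = -19/36 + I/6 ≠ 0, so no factor of (z - 1/3 - I/2) cancels.
Near z = 1/3 + I/2 we can therefore write f(z) = g(z)/(z - 1/3 - I/2)^4 with g analytic at 1/3 + I/2 and g(1/3 + I/2) ≠ 0 (g is the numerator divided by the remaining denominator factors).

Hence z = 1/3 + I/2 is a pole of order 4.

Final answer: 4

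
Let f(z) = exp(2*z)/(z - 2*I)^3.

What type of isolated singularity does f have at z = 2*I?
pole of order 3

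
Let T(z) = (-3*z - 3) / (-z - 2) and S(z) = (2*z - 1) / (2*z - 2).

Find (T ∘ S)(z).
(T ∘ S)(z) = T(S(z)) = ((-3)*S(z) + (-3))/((-1)*S(z) + (-2)). Multiply numerator and denominator by 2*z - 2:
  numerator:   (-3)*(2*z - 1) + (-3)*(2*z - 2) = -12*z + 9
  denominator: (-1)*(2*z - 1) + (-2)*(2*z - 2) = -6*z + 5
(T ∘ S)(z) = (-12*z + 9)/(-6*z + 5) = (12*z - 9)/(6*z - 5)

Final answer: (12*z - 9)/(6*z - 5)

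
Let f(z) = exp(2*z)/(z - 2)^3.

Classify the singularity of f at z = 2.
Write f(z) = g(z)/(z - 2)^3 with g(z) = exp(2*z).
g is entire and g(2) = exp(4) ≠ 0, so no factor of (z - 2) cancels: the Laurent expansion of f about z = 2 starts at the power -3, i.e. lim_{z→z₀} (z - z₀)^3 f(z) = exp(4) is finite and nonzero.
So z = 2 is a pole of order 3.

Final answer: pole of order 3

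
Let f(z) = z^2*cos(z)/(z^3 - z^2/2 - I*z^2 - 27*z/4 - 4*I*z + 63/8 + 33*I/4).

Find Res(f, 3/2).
Write f(z) = P(z)/Q(z) with P(z) = z^2*cos(z) and Q(z) = z^3 - z^2/2 - I*z^2 - 27*z/4 - 4*I*z + 63/8 + 33*I/4.
The denominator factors as Q(z) = (z - 2 - 3*I/2)*(z - 3/2)*(z + 3 + I/2), so z = 3/2 is a simple zero of Q and P is analytic there; z = 3/2 is therefore a simple pole and
  Res(f, z₀) = P(z₀)/Q'(z₀).

Q'(z) = 3*z^2 - z - 2*I*z - 27/4 - 4*I, so Q'(3/2) = -3/2 - 7*I.
P(3/2) = 9*cos(3/2)/4.

Res(f, 3/2) = (9*cos(3/2)/4)/(-3/2 - 7*I) = (-27/410 + 63*I/205)*cos(3/2)

Final answer: (-27/410 + 63*I/205)*cos(3/2)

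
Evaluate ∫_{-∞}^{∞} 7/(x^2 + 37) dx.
Let f(z) = 7/(z^2 + 37). The denominator has no real zeros and deg Q - deg P = 2 ≥ 2, so the integral of f over the upper semicircle |z| = R tends to 0 as R → ∞. Closing the contour in the upper half-plane,
  ∫_{-∞}^{∞} f(x) dx = 2πi · Σ Res(f, z_k)  over the poles with Im z_k > 0.

Zeros of the denominator: z^2 + 37 = 0 gives z = ±sqrt(37)*I.
Upper half-plane: z = sqrt(37)*I (simple).

Each pole is a simple zero of Q(z) = z^2 + 37, so Res(f, z₀) = P(z₀)/Q'(z₀) with P(z) = 7, Q'(z) = 2*z:
  Res(f, sqrt(37)*I) = (7)/(2*sqrt(37)*I) = -7*sqrt(37)*I/74

∫_{-∞}^{∞} f(x) dx = 2πi · (-7*sqrt(37)*I/74) = 7*sqrt(37)*pi/37

Final answer: 7*sqrt(37)*pi/37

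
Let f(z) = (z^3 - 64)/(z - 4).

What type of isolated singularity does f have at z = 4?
The numerator vanishes at z = 4 ((4)^3 = 64), so it is divisible by z - 4:
  z^3 - 64 = (z - 4)*(z^2 + 4*z + 16)
Hence for z ≠ 4, f(z) = z^2 + 4*z + 16, a polynomial, and lim_{z→4} f(z) = 48 is finite.
So the singularity is removable.

Final answer: removable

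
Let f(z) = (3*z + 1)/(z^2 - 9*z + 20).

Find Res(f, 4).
Write f(z) = P(z)/Q(z) with P(z) = 3*z + 1 and Q(z) = z^2 - 9*z + 20.
The denominator factors as Q(z) = (z - 5)*(z - 4), so z = 4 is a simple zero of Q and P is analytic there; z = 4 is therefore a simple pole and
  Res(f, z₀) = P(z₀)/Q'(z₀).

Q'(z) = 2*z - 9, so Q'(4) = -1.
P(4) = 13.

Res(f, 4) = (13)/(-1) = -13

Final answer: -13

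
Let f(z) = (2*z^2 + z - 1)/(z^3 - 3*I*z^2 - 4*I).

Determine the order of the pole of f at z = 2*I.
2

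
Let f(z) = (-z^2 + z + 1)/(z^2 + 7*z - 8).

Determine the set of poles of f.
The singularities of f are the zeros of the denominator. Factoring,
  z^2 + 7*z - 8 = (z - 1)*(z + 8)
so the candidates are z = 1, z = -8.

Check the numerator P(z) = -z^2 + z + 1 at each one:
  P(1) = 1 ≠ 0, so z = 1 is a (simple) pole.
  P(-8) = -71 ≠ 0, so z = -8 is a (simple) pole.

Poles of f: {-8, 1}

Final answer: {-8, 1}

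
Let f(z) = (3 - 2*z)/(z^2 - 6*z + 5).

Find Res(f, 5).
Write f(z) = P(z)/Q(z) with P(z) = 3 - 2*z and Q(z) = z^2 - 6*z + 5.
The denominator factors as Q(z) = (z - 5)*(z - 1), so z = 5 is a simple zero of Q and P is analytic there; z = 5 is therefore a simple pole and
  Res(f, z₀) = P(z₀)/Q'(z₀).

Q'(z) = 2*z - 6, so Q'(5) = 4.
P(5) = -7.

Res(f, 5) = (-7)/(4) = -7/4

Final answer: -7/4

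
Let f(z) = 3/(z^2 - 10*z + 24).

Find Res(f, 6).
3/2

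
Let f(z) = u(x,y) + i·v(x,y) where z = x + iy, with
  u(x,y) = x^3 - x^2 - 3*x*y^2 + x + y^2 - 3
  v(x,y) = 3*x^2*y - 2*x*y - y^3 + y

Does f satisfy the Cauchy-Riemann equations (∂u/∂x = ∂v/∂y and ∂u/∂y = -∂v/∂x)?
∂u/∂x = 3*x^2 - 2*x - 3*y^2 + 1
∂v/∂y = 3*x^2 - 2*x - 3*y^2 + 1
∂u/∂y = -6*x*y + 2*y
∂v/∂x = 6*x*y - 2*y
∂u/∂x = ∂v/∂y and ∂u/∂y = -∂v/∂x hold identically; f is analytic.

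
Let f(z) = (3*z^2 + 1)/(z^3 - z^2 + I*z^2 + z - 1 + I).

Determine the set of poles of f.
The singularities of f are the zeros of the denominator. Factoring,
  z^3 - z^2 + I*z^2 + z - 1 + I = (z + I)*(z - I)*(z - 1 + I)
so the candidates are z = -I, z = I, z = 1 - I.

Check the numerator P(z) = 3*z^2 + 1 at each one:
  P(-I) = -2 ≠ 0, so z = -I is a (simple) pole.
  P(I) = -2 ≠ 0, so z = I is a (simple) pole.
  P(1 - I) = 1 - 6*I ≠ 0, so z = 1 - I is a (simple) pole.

Poles of f: {-I, I, 1 - I}

Final answer: {-I, I, 1 - I}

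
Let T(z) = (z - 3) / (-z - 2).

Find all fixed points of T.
{-sqrt(21)/2 - 3/2, -3/2 + sqrt(21)/2}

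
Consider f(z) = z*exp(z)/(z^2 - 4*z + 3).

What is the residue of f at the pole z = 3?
Write f(z) = P(z)/Q(z) with P(z) = z*exp(z) and Q(z) = z^2 - 4*z + 3.
The denominator factors as Q(z) = (z - 1)*(z - 3), so z = 3 is a simple zero of Q and P is analytic there; z = 3 is therefore a simple pole and
  Res(f, z₀) = P(z₀)/Q'(z₀).

Q'(z) = 2*z - 4, so Q'(3) = 2.
P(3) = 3*exp(3).

Res(f, 3) = (3*exp(3))/(2) = 3*exp(3)/2

Final answer: 3*exp(3)/2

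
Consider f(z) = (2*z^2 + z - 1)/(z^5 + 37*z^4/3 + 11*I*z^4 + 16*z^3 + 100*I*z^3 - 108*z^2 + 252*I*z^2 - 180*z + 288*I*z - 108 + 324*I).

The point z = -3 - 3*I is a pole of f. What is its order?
4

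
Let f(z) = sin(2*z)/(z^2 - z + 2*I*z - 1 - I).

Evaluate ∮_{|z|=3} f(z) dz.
By the residue theorem, ∮_C f(z) dz = 2πi · (sum of the residues of f at the poles inside |z| = 3).

The denominator factors as (z - 1 + I)*(z + I), so the singularities of f are simple poles at z = 1 - I, z = -I.
  |1 - I|² = 2 < 9 = 3², so this pole is inside the contour.
  |-I|² = 1 < 9 = 3², so this pole is inside the contour.

With P(z) = sin(2*z) and Q(z) = z^2 - z + 2*I*z - 1 - I, each pole is simple, so Res(f, z₀) = P(z₀)/Q'(z₀) with Q'(z) = 2*z - 1 + 2*I.
  Res(f, 1 - I) = P(1 - I)/Q'(1 - I) = (sin(2 - 2*I))/(1) = sin(2 - 2*I)
  Res(f, -I) = P(-I)/Q'(-I) = (-I*sinh(2))/(-1) = I*sinh(2)

Sum of residues inside C: sin(2 - 2*I) + I*sinh(2)
∮_C f(z) dz = 2πi · (sin(2 - 2*I) + I*sinh(2)) = -2*pi*sinh(2) + 2*I*pi*sin(2 - 2*I)

Final answer: -2*pi*sinh(2) + 2*I*pi*sin(2 - 2*I)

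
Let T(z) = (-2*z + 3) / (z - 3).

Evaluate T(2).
Substitute z = 2:
  numerator:   -2*(2) + 3 = -1
  denominator: (2) - 3 = -1
T(2) = (-1)/(-1) = 1

Final answer: 1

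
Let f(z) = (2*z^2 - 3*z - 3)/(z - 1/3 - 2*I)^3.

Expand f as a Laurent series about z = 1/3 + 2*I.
Put w = z - (1/3 + 2*I), i.e. z = w + 1/3 + 2*I. The denominator is w^3, so it suffices to rewrite the numerator in powers of w.

P(z) = 2*z^2 - 3*z - 3
P(w + 1/3 + 2*I) = -106/9 - 10*I/3 + (-5/3 + 8*I)*w + 2*w^2

Dividing each term by w^3:
  f = (-106/9 - 10*I/3)/w^3 + (-5/3 + 8*I)/w^2 + 2/w

Substituting back w = z - 1/3 - 2*I:
  f(z) = (-106/9 - 10*I/3)/(z - 1/3 - 2*I)^3 + (-5/3 + 8*I)/(z - 1/3 - 2*I)^2 + 2/(z - 1/3 - 2*I)

The series is finite because the numerator is a polynomial; the negative powers form the principal part, and the coefficient of 1/(z - 1/3 - 2*I) gives Res(f, 1/3 + 2*I) = 2.

Final answer: (-106/9 - 10*I/3)/(z - 1/3 - 2*I)^3 + (-5/3 + 8*I)/(z - 1/3 - 2*I)^2 + 2/(z - 1/3 - 2*I)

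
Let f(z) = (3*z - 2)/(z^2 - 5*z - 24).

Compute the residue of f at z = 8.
2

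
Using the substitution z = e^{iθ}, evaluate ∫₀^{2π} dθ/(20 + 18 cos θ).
Let J = ∫₀^{2π} dθ/(20 + 18 cos θ).
Put z = e^{iθ}: then cos θ = (z + 1/z)/2, dθ = dz/(iz), and z runs once counterclockwise around |z| = 1:
  J = ∮_{|z|=1} 1/(20 + 18*(z + 1/z)/2) · dz/(iz) = (2/i) ∮_{|z|=1} dz/(18*z^2 + 40*z + 18).
The roots of 18*z^2 + 40*z + 18 are z = (-20 ± sqrt(20^2 - 18^2))/18, with sqrt(76) = 2*sqrt(19); their product is 1, so only z₊ = -10/9 + sqrt(19)/9 lies inside the unit circle (z₋ = -10/9 - sqrt(19)/9 lies outside).
z₊ is a simple zero of q(z) = 18*z^2 + 40*z + 18, so Res(1/q, z₊) = 1/q'(z₊) with q'(z) = 36*z + 40; and q'(z₊) = 18*(z₊ - z₋) = 4*sqrt(19).
Therefore J = (2/i) · 2πi · 1/(4*sqrt(19)) = 2*pi/(2*sqrt(19)) = sqrt(19)*pi/19

Final answer: sqrt(19)*pi/19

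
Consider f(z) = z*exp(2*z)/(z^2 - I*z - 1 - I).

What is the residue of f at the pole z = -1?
(2/5 - I/5)*exp(-2)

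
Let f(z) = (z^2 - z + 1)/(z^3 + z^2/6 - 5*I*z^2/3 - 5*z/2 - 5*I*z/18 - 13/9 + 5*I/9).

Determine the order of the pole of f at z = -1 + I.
1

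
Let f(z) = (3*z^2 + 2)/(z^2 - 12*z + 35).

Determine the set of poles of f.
The singularities of f are the zeros of the denominator. Factoring,
  z^2 - 12*z + 35 = (z - 7)*(z - 5)
so the candidates are z = 7, z = 5.

Check the numerator P(z) = 3*z^2 + 2 at each one:
  P(7) = 149 ≠ 0, so z = 7 is a (simple) pole.
  P(5) = 77 ≠ 0, so z = 5 is a (simple) pole.

Poles of f: {5, 7}

Final answer: {5, 7}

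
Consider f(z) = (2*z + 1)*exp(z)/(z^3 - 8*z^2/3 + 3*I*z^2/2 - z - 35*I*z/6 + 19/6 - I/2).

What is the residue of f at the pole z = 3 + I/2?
Write f(z) = P(z)/Q(z) with P(z) = (2*z + 1)*exp(z) and Q(z) = z^3 - 8*z^2/3 + 3*I*z^2/2 - z - 35*I*z/6 + 19/6 - I/2.
The denominator factors as Q(z) = (z - 3 - I/2)*(z + 1/3 + I)*(z + I), so z = 3 + I/2 is a simple zero of Q and P is analytic there; z = 3 + I/2 is therefore a simple pole and
  Res(f, z₀) = P(z₀)/Q'(z₀).

Q'(z) = 3*z^2 - 16*z/3 + 3*I*z - 1 - 35*I/6, so Q'(3 + I/2) = 31/4 + 19*I/2.
P(3 + I/2) = (7 + I)*exp(3 + I/2).

Res(f, 3 + I/2) = ((7 + I)*exp(3 + I/2))/(31/4 + 19*I/2) = (204/481 - 188*I/481)*exp(3 + I/2)

Final answer: (204/481 - 188*I/481)*exp(3 + I/2)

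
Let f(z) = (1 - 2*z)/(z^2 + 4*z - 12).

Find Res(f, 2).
Write f(z) = P(z)/Q(z) with P(z) = 1 - 2*z and Q(z) = z^2 + 4*z - 12.
The denominator factors as Q(z) = (z - 2)*(z + 6), so z = 2 is a simple zero of Q and P is analytic there; z = 2 is therefore a simple pole and
  Res(f, z₀) = P(z₀)/Q'(z₀).

Q'(z) = 2*z + 4, so Q'(2) = 8.
P(2) = -3.

Res(f, 2) = (-3)/(8) = -3/8

Final answer: -3/8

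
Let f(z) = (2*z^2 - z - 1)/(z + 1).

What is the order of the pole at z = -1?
1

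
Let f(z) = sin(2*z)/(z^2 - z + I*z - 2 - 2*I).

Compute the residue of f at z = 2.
Write f(z) = P(z)/Q(z) with P(z) = sin(2*z) and Q(z) = z^2 - z + I*z - 2 - 2*I.
The denominator factors as Q(z) = (z + 1 + I)*(z - 2), so z = 2 is a simple zero of Q and P is analytic there; z = 2 is therefore a simple pole and
  Res(f, z₀) = P(z₀)/Q'(z₀).

Q'(z) = 2*z - 1 + I, so Q'(2) = 3 + I.
P(2) = sin(4).

Res(f, 2) = (sin(4))/(3 + I) = (3/10 - I/10)*sin(4)

Final answer: (3/10 - I/10)*sin(4)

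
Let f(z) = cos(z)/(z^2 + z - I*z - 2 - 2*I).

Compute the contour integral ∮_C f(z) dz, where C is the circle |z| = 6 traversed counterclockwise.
pi*(-1/5 - 3*I/5)*cos(2) + pi*(1/5 + 3*I/5)*cos(1 + I)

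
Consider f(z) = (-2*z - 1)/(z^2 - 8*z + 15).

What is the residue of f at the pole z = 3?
Write f(z) = P(z)/Q(z) with P(z) = -2*z - 1 and Q(z) = z^2 - 8*z + 15.
The denominator factors as Q(z) = (z - 5)*(z - 3), so z = 3 is a simple zero of Q and P is analytic there; z = 3 is therefore a simple pole and
  Res(f, z₀) = P(z₀)/Q'(z₀).

Q'(z) = 2*z - 8, so Q'(3) = -2.
P(3) = -7.

Res(f, 3) = (-7)/(-2) = 7/2

Final answer: 7/2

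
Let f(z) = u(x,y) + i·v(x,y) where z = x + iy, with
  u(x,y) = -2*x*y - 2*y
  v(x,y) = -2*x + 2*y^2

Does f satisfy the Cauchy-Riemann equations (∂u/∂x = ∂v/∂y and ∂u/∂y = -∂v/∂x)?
∂u/∂x = -2*y
∂v/∂y = 4*y
∂u/∂y = -2*x - 2
∂v/∂x = -2
∂u/∂x ≠ ∂v/∂y and ∂u/∂y ≠ -∂v/∂x; the Cauchy-Riemann equations are not satisfied, so f is not analytic.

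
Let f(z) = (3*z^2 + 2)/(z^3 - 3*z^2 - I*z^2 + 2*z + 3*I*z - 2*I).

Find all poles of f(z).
The singularities of f are the zeros of the denominator. Factoring,
  z^3 - 3*z^2 - I*z^2 + 2*z + 3*I*z - 2*I = (z - I)*(z - 2)*(z - 1)
so the candidates are z = I, z = 2, z = 1.

Check the numerator P(z) = 3*z^2 + 2 at each one:
  P(I) = -1 ≠ 0, so z = I is a (simple) pole.
  P(2) = 14 ≠ 0, so z = 2 is a (simple) pole.
  P(1) = 5 ≠ 0, so z = 1 is a (simple) pole.

Poles of f: {I, 1, 2}

Final answer: {I, 1, 2}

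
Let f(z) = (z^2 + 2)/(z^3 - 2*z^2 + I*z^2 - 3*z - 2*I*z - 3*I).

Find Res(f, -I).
-1/5 - I/10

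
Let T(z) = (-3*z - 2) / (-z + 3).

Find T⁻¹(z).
Set w = T(z) = (-3*z - 2) / (-z + 3) and solve for z:
  w*(-z + 3) = -3*z - 2
  3*w + z*(3 - w) + 2 = 0
  z*(3 - w) = -3*w - 2
  z = (3*w + 2)/(w - 3)
Renaming the variable, T⁻¹(z) = (3*z + 2)/(z - 3).
(Check: ad - bc = -11 ≠ 0, so T is invertible.)

Final answer: (3*z + 2)/(z - 3)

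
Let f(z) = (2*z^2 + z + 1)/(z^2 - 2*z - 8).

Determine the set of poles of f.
{-2, 4}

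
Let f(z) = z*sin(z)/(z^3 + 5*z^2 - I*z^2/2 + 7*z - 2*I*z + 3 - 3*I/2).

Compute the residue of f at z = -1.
I*sin(1)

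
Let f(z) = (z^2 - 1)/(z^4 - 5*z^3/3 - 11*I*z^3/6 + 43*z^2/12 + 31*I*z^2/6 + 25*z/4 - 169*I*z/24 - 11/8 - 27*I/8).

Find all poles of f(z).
The singularities of f are the zeros of the denominator. Factoring,
  z^4 - 5*z^3/3 - 11*I*z^3/6 + 43*z^2/12 + 31*I*z^2/6 + 25*z/4 - 169*I*z/24 - 11/8 - 27*I/8 = (z - 1/2 - 2*I)*(z - 3*I/2)*(z + 1/3 - I/3)*(z - 3/2 + 2*I)
so the candidates are z = 1/2 + 2*I, z = 3*I/2, z = -1/3 + I/3, z = 3/2 - 2*I.

Check the numerator P(z) = z^2 - 1 at each one:
  P(1/2 + 2*I) = -19/4 + 2*I ≠ 0, so z = 1/2 + 2*I is a (simple) pole.
  P(3*I/2) = -13/4 ≠ 0, so z = 3*I/2 is a (simple) pole.
  P(-1/3 + I/3) = -1 - 2*I/9 ≠ 0, so z = -1/3 + I/3 is a (simple) pole.
  P(3/2 - 2*I) = -11/4 - 6*I ≠ 0, so z = 3/2 - 2*I is a (simple) pole.

Poles of f: {-1/3 + I/3, 3*I/2, 1/2 + 2*I, 3/2 - 2*I}

Final answer: {-1/3 + I/3, 3*I/2, 1/2 + 2*I, 3/2 - 2*I}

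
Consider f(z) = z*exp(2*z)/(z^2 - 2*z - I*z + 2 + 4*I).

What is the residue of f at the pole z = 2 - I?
Write f(z) = P(z)/Q(z) with P(z) = z*exp(2*z) and Q(z) = z^2 - 2*z - I*z + 2 + 4*I.
The denominator factors as Q(z) = (z - 2*I)*(z - 2 + I), so z = 2 - I is a simple zero of Q and P is analytic there; z = 2 - I is therefore a simple pole and
  Res(f, z₀) = P(z₀)/Q'(z₀).

Q'(z) = 2*z - 2 - I, so Q'(2 - I) = 2 - 3*I.
P(2 - I) = (2 - I)*exp(4 - 2*I).

Res(f, 2 - I) = ((2 - I)*exp(4 - 2*I))/(2 - 3*I) = (7/13 + 4*I/13)*exp(4 - 2*I)

Final answer: (7/13 + 4*I/13)*exp(4 - 2*I)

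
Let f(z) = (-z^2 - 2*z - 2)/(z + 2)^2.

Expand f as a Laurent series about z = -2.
Put w = z - (-2), i.e. z = w - 2. The denominator is w^2, so it suffices to rewrite the numerator in powers of w.

P(z) = -z^2 - 2*z - 2
P(w - 2) = -2 + 2*w - w^2

Dividing each term by w^2:
  f = -2/w^2 + 2/w - 1

Substituting back w = z + 2:
  f(z) = -2/(z + 2)^2 + 2/(z + 2) - 1

The series is finite because the numerator is a polynomial; the negative powers form the principal part, and the coefficient of 1/(z + 2) gives Res(f, -2) = 2.

Final answer: -2/(z + 2)^2 + 2/(z + 2) - 1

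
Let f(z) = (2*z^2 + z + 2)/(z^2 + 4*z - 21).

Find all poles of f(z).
The singularities of f are the zeros of the denominator. Factoring,
  z^2 + 4*z - 21 = (z - 3)*(z + 7)
so the candidates are z = 3, z = -7.

Check the numerator P(z) = 2*z^2 + z + 2 at each one:
  P(3) = 23 ≠ 0, so z = 3 is a (simple) pole.
  P(-7) = 93 ≠ 0, so z = -7 is a (simple) pole.

Poles of f: {-7, 3}

Final answer: {-7, 3}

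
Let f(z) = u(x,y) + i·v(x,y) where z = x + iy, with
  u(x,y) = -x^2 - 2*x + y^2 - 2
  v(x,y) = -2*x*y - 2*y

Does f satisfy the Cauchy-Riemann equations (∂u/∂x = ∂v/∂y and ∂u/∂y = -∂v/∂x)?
∂u/∂x = -2*x - 2
∂v/∂y = -2*x - 2
∂u/∂y = 2*y
∂v/∂x = -2*y
∂u/∂x = ∂v/∂y and ∂u/∂y = -∂v/∂x hold identically; f is analytic.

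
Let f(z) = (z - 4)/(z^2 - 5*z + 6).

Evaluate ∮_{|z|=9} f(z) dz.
2*I*pi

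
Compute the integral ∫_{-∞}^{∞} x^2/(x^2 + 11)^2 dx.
Let f(z) = z^2/(z^2 + 11)^2. The denominator has no real zeros and deg Q - deg P = 2 ≥ 2, so the integral of f over the upper semicircle |z| = R tends to 0 as R → ∞. Closing the contour in the upper half-plane,
  ∫_{-∞}^{∞} f(x) dx = 2πi · Σ Res(f, z_k)  over the poles with Im z_k > 0.

Zeros of the denominator: z^2 + 11 = 0 gives z = ±sqrt(11)*I.
Upper half-plane: z = sqrt(11)*I (a pole of order 2).

Write f(z) = g(z)/(z - sqrt(11)*I)^2 with g(z) = z^2/(z + sqrt(11)*I)^2. For a double pole, Res(f, z₀) = g'(z₀):
  g'(z) = 2*sqrt(11)*I*z/(z + sqrt(11)*I)^3
  Res(f, sqrt(11)*I) = g'(sqrt(11)*I) = -sqrt(11)*I/44

∫_{-∞}^{∞} f(x) dx = 2πi · (-sqrt(11)*I/44) = sqrt(11)*pi/22

Final answer: sqrt(11)*pi/22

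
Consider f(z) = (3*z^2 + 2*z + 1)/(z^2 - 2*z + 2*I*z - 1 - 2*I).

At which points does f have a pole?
The singularities of f are the zeros of the denominator. Factoring,
  z^2 - 2*z + 2*I*z - 1 - 2*I = (z - 2 + I)*(z + I)
so the candidates are z = 2 - I, z = -I.

Check the numerator P(z) = 3*z^2 + 2*z + 1 at each one:
  P(2 - I) = 14 - 14*I ≠ 0, so z = 2 - I is a (simple) pole.
  P(-I) = -2 - 2*I ≠ 0, so z = -I is a (simple) pole.

Poles of f: {-I, 2 - I}

Final answer: {-I, 2 - I}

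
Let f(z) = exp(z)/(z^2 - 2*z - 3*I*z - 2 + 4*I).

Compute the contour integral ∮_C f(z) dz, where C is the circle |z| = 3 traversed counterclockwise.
pi*(2/5 - 4*I/5)*exp(2*I) + pi*(-2/5 + 4*I/5)*exp(2 + I)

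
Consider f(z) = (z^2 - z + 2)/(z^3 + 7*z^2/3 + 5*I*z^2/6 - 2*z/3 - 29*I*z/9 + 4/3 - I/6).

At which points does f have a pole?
The singularities of f are the zeros of the denominator. Factoring,
  z^3 + 7*z^2/3 + 5*I*z^2/6 - 2*z/3 - 29*I*z/9 + 4/3 - I/6 = (z + 3 + 3*I/2)*(z + I/3)*(z - 2/3 - I)
so the candidates are z = -3 - 3*I/2, z = -I/3, z = 2/3 + I.

Check the numerator P(z) = z^2 - z + 2 at each one:
  P(-3 - 3*I/2) = 47/4 + 21*I/2 ≠ 0, so z = -3 - 3*I/2 is a (simple) pole.
  P(-I/3) = 17/9 + I/3 ≠ 0, so z = -I/3 is a (simple) pole.
  P(2/3 + I) = 7/9 + I/3 ≠ 0, so z = 2/3 + I is a (simple) pole.

Poles of f: {-3 - 3*I/2, -I/3, 2/3 + I}

Final answer: {-3 - 3*I/2, -I/3, 2/3 + I}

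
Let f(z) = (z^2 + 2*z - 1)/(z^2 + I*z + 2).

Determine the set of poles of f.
{-2*I, I}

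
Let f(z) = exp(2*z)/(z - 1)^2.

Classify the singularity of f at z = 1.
pole of order 2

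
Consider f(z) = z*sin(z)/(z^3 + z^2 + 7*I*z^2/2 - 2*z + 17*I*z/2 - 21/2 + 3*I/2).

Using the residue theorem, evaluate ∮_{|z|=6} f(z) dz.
By the residue theorem, ∮_C f(z) dz = 2πi · (sum of the residues of f at the poles inside |z| = 6).

The denominator factors as (z - 1 + 3*I)*(z + 3*I/2)*(z + 2 - I), so the singularities of f are simple poles at z = 1 - 3*I, z = -3*I/2, z = -2 + I.
  |1 - 3*I|² = 10 < 36 = 6², so this pole is inside the contour.
  |-3*I/2|² = 9/4 < 36 = 6², so this pole is inside the contour.
  |-2 + I|² = 5 < 36 = 6², so this pole is inside the contour.

With P(z) = z*sin(z) and Q(z) = z^3 + z^2 + 7*I*z^2/2 - 2*z + 17*I*z/2 - 21/2 + 3*I/2, each pole is simple, so Res(f, z₀) = P(z₀)/Q'(z₀) with Q'(z) = 3*z^2 + 2*z + 7*I*z - 2 + 17*I/2.
  Res(f, 1 - 3*I) = P(1 - 3*I)/Q'(1 - 3*I) = ((1 - 3*I)*sin(1 - 3*I))/(-3 - 17*I/2) = (18/65 + 14*I/65)*sin(1 - 3*I)
  Res(f, -3*I/2) = P(-3*I/2)/Q'(-3*I/2) = (-3*sinh(3/2)/2)/(7/4 + 11*I/2) = (-42/533 + 132*I/533)*sinh(3/2)
  Res(f, -2 + I) = P(-2 + I)/Q'(-2 + I) = ((2 - I)*sin(2 - I))/(-4 - 31*I/2) = (6/205 + 28*I/205)*sin(2 - I)

Sum of residues inside C: (6/205 + 28*I/205)*sin(2 - I) + (18/65 + 14*I/65)*sin(1 - 3*I) + (-42/533 + 132*I/533)*sinh(3/2)
∮_C f(z) dz = 2πi · ((6/205 + 28*I/205)*sin(2 - I) + (18/65 + 14*I/65)*sin(1 - 3*I) + (-42/533 + 132*I/533)*sinh(3/2)) = pi*(-264/533 - 84*I/533)*sinh(3/2) + pi*(-56/205 + 12*I/205)*sin(2 - I) + pi*(-28/65 + 36*I/65)*sin(1 - 3*I)

Final answer: pi*(-264/533 - 84*I/533)*sinh(3/2) + pi*(-56/205 + 12*I/205)*sin(2 - I) + pi*(-28/65 + 36*I/65)*sin(1 - 3*I)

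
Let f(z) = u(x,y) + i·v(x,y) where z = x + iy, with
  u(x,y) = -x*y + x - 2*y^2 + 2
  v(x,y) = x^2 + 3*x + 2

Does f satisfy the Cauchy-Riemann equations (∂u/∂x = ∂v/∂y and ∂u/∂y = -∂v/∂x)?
∂u/∂x = 1 - y
∂v/∂y = 0
∂u/∂y = -x - 4*y
∂v/∂x = 2*x + 3
∂u/∂x ≠ ∂v/∂y and ∂u/∂y ≠ -∂v/∂x; the Cauchy-Riemann equations are not satisfied, so f is not analytic.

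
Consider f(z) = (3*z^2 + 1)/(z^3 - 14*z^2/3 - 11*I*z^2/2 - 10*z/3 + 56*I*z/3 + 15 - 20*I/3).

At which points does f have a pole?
The singularities of f are the zeros of the denominator. Factoring,
  z^3 - 14*z^2/3 - 11*I*z^2/2 - 10*z/3 + 56*I*z/3 + 15 - 20*I/3 = (z - 1 - 3*I)*(z - 3 - I)*(z - 2/3 - 3*I/2)
so the candidates are z = 1 + 3*I, z = 3 + I, z = 2/3 + 3*I/2.

Check the numerator P(z) = 3*z^2 + 1 at each one:
  P(1 + 3*I) = -23 + 18*I ≠ 0, so z = 1 + 3*I is a (simple) pole.
  P(3 + I) = 25 + 18*I ≠ 0, so z = 3 + I is a (simple) pole.
  P(2/3 + 3*I/2) = -53/12 + 6*I ≠ 0, so z = 2/3 + 3*I/2 is a (simple) pole.

Poles of f: {2/3 + 3*I/2, 1 + 3*I, 3 + I}

Final answer: {2/3 + 3*I/2, 1 + 3*I, 3 + I}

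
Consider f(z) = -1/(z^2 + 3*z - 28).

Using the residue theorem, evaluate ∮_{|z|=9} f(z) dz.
0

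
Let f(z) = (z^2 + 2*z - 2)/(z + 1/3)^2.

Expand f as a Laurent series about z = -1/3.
Put w = z - (-1/3), i.e. z = w - 1/3. The denominator is w^2, so it suffices to rewrite the numerator in powers of w.

P(z) = z^2 + 2*z - 2
P(w - 1/3) = -23/9 + 4*w/3 + w^2

Dividing each term by w^2:
  f = -23/(9*w^2) + 4/(3*w) + 1

Substituting back w = z + 1/3:
  f(z) = -23/(9*(z + 1/3)^2) + 4/(3*(z + 1/3)) + 1

The series is finite because the numerator is a polynomial; the negative powers form the principal part, and the coefficient of 1/(z + 1/3) gives Res(f, -1/3) = 4/3.

Final answer: -23/(9*(z + 1/3)^2) + 4/(3*(z + 1/3)) + 1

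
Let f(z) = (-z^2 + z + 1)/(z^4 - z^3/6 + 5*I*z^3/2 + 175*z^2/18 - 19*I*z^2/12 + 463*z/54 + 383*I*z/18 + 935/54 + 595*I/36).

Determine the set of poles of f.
{-2/3 + I/2, -1/2 - 3*I, 2/3 - 3*I, 2/3 + 3*I}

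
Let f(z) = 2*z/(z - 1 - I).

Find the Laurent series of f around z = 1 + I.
(2 + 2*I)/(z - 1 - I) + 2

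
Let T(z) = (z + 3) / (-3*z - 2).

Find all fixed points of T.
{-1/2 - sqrt(3)*I/2, -1/2 + sqrt(3)*I/2}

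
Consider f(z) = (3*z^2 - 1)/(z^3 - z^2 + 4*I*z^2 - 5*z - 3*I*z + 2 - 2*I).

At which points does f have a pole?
The singularities of f are the zeros of the denominator. Factoring,
  z^3 - z^2 + 4*I*z^2 - 5*z - 3*I*z + 2 - 2*I = (z + I)*(z + 2*I)*(z - 1 + I)
so the candidates are z = -I, z = -2*I, z = 1 - I.

Check the numerator P(z) = 3*z^2 - 1 at each one:
  P(-I) = -4 ≠ 0, so z = -I is a (simple) pole.
  P(-2*I) = -13 ≠ 0, so z = -2*I is a (simple) pole.
  P(1 - I) = -1 - 6*I ≠ 0, so z = 1 - I is a (simple) pole.

Poles of f: {-2*I, -I, 1 - I}

Final answer: {-2*I, -I, 1 - I}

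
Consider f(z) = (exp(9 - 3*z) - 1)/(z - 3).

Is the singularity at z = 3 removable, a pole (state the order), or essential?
removable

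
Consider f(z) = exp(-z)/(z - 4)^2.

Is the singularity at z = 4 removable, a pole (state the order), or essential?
Write f(z) = g(z)/(z - 4)^2 with g(z) = exp(-z).
g is entire and g(4) = exp(-4) ≠ 0, so no factor of (z - 4) cancels: the Laurent expansion of f about z = 4 starts at the power -2, i.e. lim_{z→z₀} (z - z₀)^2 f(z) = exp(-4) is finite and nonzero.
So z = 4 is a pole of order 2.

Final answer: pole of order 2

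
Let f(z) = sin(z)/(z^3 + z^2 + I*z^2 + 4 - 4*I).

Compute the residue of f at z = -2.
(-1/10 - I/20)*sin(2)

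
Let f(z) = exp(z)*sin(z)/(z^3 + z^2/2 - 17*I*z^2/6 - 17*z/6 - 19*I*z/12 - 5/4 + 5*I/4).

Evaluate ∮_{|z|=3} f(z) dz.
By the residue theorem, ∮_C f(z) dz = 2πi · (sum of the residues of f at the poles inside |z| = 3).

The denominator factors as (z - 3*I/2)*(z - 1/2 - I)*(z + 1 - I/3), so the singularities of f are simple poles at z = 3*I/2, z = 1/2 + I, z = -1 + I/3.
  |3*I/2|² = 9/4 < 9 = 3², so this pole is inside the contour.
  |1/2 + I|² = 5/4 < 9 = 3², so this pole is inside the contour.
  |-1 + I/3|² = 10/9 < 9 = 3², so this pole is inside the contour.

With P(z) = exp(z)*sin(z) and Q(z) = z^3 + z^2/2 - 17*I*z^2/6 - 17*z/6 - 19*I*z/12 - 5/4 + 5*I/4, each pole is simple, so Res(f, z₀) = P(z₀)/Q'(z₀) with Q'(z) = 3*z^2 + z - 17*I*z/3 - 17/6 - 19*I/12.
  Res(f, 3*I/2) = P(3*I/2)/Q'(3*I/2) = (I*exp(3*I/2)*sinh(3/2))/(-13/12 - I/12) = (-6/85 - 78*I/85)*exp(3*I/2)*sinh(3/2)
  Res(f, 1/2 + I) = P(1/2 + I)/Q'(1/2 + I) = (exp(1/2 + I)*sin(1/2 + I))/(13/12 - 5*I/12) = (78/97 + 30*I/97)*exp(1/2 + I)*sin(1/2 + I)
  Res(f, -1 + I/3) = P(-1 + I/3)/Q'(-1 + I/3) = (-exp(-1 + I/3)*sin(1 - I/3))/(13/18 + 29*I/12) = (-936/8245 + 3132*I/8245)*exp(-1 + I/3)*sin(1 - I/3)

Sum of residues inside C: (-6/85 - 78*I/85)*exp(3*I/2)*sinh(3/2) + (-936/8245 + 3132*I/8245)*exp(-1 + I/3)*sin(1 - I/3) + (78/97 + 30*I/97)*exp(1/2 + I)*sin(1/2 + I)
∮_C f(z) dz = 2πi · ((-6/85 - 78*I/85)*exp(3*I/2)*sinh(3/2) + (-936/8245 + 3132*I/8245)*exp(-1 + I/3)*sin(1 - I/3) + (78/97 + 30*I/97)*exp(1/2 + I)*sin(1/2 + I)) = pi*(-60/97 + 156*I/97)*exp(1/2 + I)*sin(1/2 + I) + pi*(-6264/8245 - 1872*I/8245)*exp(-1 + I/3)*sin(1 - I/3) + pi*(156/85 - 12*I/85)*exp(3*I/2)*sinh(3/2)

Final answer: pi*(-60/97 + 156*I/97)*exp(1/2 + I)*sin(1/2 + I) + pi*(-6264/8245 - 1872*I/8245)*exp(-1 + I/3)*sin(1 - I/3) + pi*(156/85 - 12*I/85)*exp(3*I/2)*sinh(3/2)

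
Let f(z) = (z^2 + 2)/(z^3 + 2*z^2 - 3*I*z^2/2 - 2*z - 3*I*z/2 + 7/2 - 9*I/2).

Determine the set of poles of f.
{-3 + I, -I, 1 + 3*I/2}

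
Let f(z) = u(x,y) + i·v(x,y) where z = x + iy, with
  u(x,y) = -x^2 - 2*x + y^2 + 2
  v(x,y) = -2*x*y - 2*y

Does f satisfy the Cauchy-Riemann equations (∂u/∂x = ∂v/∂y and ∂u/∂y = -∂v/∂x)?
∂u/∂x = -2*x - 2
∂v/∂y = -2*x - 2
∂u/∂y = 2*y
∂v/∂x = -2*y
∂u/∂x = ∂v/∂y and ∂u/∂y = -∂v/∂x hold identically; f is analytic.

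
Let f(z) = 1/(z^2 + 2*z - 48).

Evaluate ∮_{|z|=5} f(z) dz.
By the residue theorem, ∮_C f(z) dz = 2πi · (sum of the residues of f at the poles inside |z| = 5).

The denominator factors as (z - 6)*(z + 8), so the singularities of f are simple poles at z = 6, z = -8.
  |6|² = 36 > 25 = 5², so this pole is outside the contour.
  |-8|² = 64 > 25 = 5², so this pole is outside the contour.

No pole lies inside the contour, so f is analytic on and inside C and the integral is 0 (Cauchy's theorem).

Final answer: 0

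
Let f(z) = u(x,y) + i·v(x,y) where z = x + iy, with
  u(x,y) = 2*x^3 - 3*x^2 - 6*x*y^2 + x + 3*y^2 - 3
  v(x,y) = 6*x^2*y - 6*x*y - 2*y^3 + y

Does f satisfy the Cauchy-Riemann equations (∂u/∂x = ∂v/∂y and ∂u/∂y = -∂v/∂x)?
∂u/∂x = 6*x^2 - 6*x - 6*y^2 + 1
∂v/∂y = 6*x^2 - 6*x - 6*y^2 + 1
∂u/∂y = -12*x*y + 6*y
∂v/∂x = 12*x*y - 6*y
∂u/∂x = ∂v/∂y and ∂u/∂y = -∂v/∂x hold identically; f is analytic.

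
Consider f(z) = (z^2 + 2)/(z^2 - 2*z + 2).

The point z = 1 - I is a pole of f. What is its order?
Factor the denominator:
  z^2 - 2*z + 2 = (z - 1 + I)*(z - 1 - I)

The numerator P(z) = z^2 + 2 has P(1 - I) = 2 - 2*I ≠ 0, so no factor of (z - 1 + I) cancels.
Near z = 1 - I we can therefore write f(z) = g(z)/(z - 1 + I) with g analytic at 1 - I and g(1 - I) ≠ 0 (g is the numerator divided by the remaining denominator factors).

Hence z = 1 - I is a pole of order 1.

Final answer: 1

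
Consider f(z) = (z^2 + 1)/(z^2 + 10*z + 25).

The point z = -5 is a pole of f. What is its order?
Factor the denominator:
  z^2 + 10*z + 25 = (z + 5)^2

The numerator P(z) = z^2 + 1 has P(-5) = 26 ≠ 0, so no factor of (z + 5) cancels.
Near z = -5 we can therefore write f(z) = g(z)/(z + 5)^2 with g analytic at -5 and g(-5) ≠ 0 (g is just the numerator).

Hence z = -5 is a pole of order 2.

Final answer: 2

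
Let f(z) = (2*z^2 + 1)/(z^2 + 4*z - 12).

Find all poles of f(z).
{-6, 2}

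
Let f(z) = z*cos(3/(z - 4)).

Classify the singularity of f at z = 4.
Let u = z - 4. Then
  cos(3/u) = Σ_{k≥0} (-1)^k (3)^(2k)/((2k)!·u^(2k)) = 1 - 9/(2*u^2) + 27/(8*u^4) + ...
which has infinitely many negative powers of u, so cos(3/(z - 4)) has an essential singularity at z = 4.
The extra factor z is a nonzero polynomial; if the product had at most a pole at z = 4, dividing by that polynomial would leave cos(3/(z - 4)) with at most a pole too — contradiction. (Equivalently, the product's Laurent series still has infinitely many negative powers.)
So the singularity is essential.

Final answer: essential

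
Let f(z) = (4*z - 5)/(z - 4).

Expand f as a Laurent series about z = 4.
Put w = z - (4), i.e. z = w + 4. The denominator is w, so it suffices to rewrite the numerator in powers of w.

P(z) = 4*z - 5
P(w + 4) = 11 + 4*w

Dividing each term by w:
  f = 11/w + 4

Substituting back w = z - 4:
  f(z) = 11/(z - 4) + 4

The series is finite because the numerator is a polynomial; the negative powers form the principal part, and the coefficient of 1/(z - 4) gives Res(f, 4) = 11.

Final answer: 11/(z - 4) + 4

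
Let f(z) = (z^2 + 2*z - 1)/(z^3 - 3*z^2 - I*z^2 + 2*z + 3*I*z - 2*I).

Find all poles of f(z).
The singularities of f are the zeros of the denominator. Factoring,
  z^3 - 3*z^2 - I*z^2 + 2*z + 3*I*z - 2*I = (z - 1)*(z - 2)*(z - I)
so the candidates are z = 1, z = 2, z = I.

Check the numerator P(z) = z^2 + 2*z - 1 at each one:
  P(1) = 2 ≠ 0, so z = 1 is a (simple) pole.
  P(2) = 7 ≠ 0, so z = 2 is a (simple) pole.
  P(I) = -2 + 2*I ≠ 0, so z = I is a (simple) pole.

Poles of f: {I, 1, 2}

Final answer: {I, 1, 2}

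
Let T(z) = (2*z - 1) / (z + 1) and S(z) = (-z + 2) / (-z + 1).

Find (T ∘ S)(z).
(T ∘ S)(z) = T(S(z)) = ((2)*S(z) + (-1))/((1)*S(z) + (1)). Multiply numerator and denominator by -z + 1:
  numerator:   (2)*(-z + 2) + (-1)*(-z + 1) = -z + 3
  denominator: (1)*(-z + 2) + (1)*(-z + 1) = -2*z + 3
(T ∘ S)(z) = (-z + 3)/(-2*z + 3) = (z - 3)/(2*z - 3)

Final answer: (z - 3)/(2*z - 3)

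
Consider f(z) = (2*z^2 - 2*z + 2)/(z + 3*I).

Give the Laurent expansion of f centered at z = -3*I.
(-16 + 6*I)/(z + 3*I) - 2 - 12*I + 2*(z + 3*I)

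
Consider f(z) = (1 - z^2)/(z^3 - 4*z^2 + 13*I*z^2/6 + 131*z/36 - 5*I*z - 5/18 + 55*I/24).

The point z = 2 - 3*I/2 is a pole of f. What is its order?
1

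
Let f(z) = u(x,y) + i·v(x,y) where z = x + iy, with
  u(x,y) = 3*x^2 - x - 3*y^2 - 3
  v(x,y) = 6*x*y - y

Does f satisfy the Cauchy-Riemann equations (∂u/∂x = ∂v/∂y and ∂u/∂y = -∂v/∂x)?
∂u/∂x = 6*x - 1
∂v/∂y = 6*x - 1
∂u/∂y = -6*y
∂v/∂x = 6*y
∂u/∂x = ∂v/∂y and ∂u/∂y = -∂v/∂x hold identically; f is analytic.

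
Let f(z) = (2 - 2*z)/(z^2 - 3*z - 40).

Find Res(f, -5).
Write f(z) = P(z)/Q(z) with P(z) = 2 - 2*z and Q(z) = z^2 - 3*z - 40.
The denominator factors as Q(z) = (z + 5)*(z - 8), so z = -5 is a simple zero of Q and P is analytic there; z = -5 is therefore a simple pole and
  Res(f, z₀) = P(z₀)/Q'(z₀).

Q'(z) = 2*z - 3, so Q'(-5) = -13.
P(-5) = 12.

Res(f, -5) = (12)/(-13) = -12/13

Final answer: -12/13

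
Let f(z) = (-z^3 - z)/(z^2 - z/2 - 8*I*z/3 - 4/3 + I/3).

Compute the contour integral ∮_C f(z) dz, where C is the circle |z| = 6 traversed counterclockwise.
pi*(14/3 + 163*I/18)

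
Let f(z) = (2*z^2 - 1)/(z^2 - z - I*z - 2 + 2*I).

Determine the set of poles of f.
The singularities of f are the zeros of the denominator. Factoring,
  z^2 - z - I*z - 2 + 2*I = (z - 2)*(z + 1 - I)
so the candidates are z = 2, z = -1 + I.

Check the numerator P(z) = 2*z^2 - 1 at each one:
  P(2) = 7 ≠ 0, so z = 2 is a (simple) pole.
  P(-1 + I) = -1 - 4*I ≠ 0, so z = -1 + I is a (simple) pole.

Poles of f: {-1 + I, 2}

Final answer: {-1 + I, 2}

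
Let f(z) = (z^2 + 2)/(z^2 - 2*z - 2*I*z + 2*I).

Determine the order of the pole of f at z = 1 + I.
Factor the denominator:
  z^2 - 2*z - 2*I*z + 2*I = (z - 1 - I)^2

The numerator P(z) = z^2 + 2 has P(1 + I) = 2 + 2*I ≠ 0, so no factor of (z - 1 - I) cancels.
Near z = 1 + I we can therefore write f(z) = g(z)/(z - 1 - I)^2 with g analytic at 1 + I and g(1 + I) ≠ 0 (g is just the numerator).

Hence z = 1 + I is a pole of order 2.

Final answer: 2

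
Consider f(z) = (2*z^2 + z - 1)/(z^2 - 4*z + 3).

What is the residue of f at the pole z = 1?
-1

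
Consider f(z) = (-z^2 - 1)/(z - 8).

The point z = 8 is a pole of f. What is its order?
Factor the denominator:
  z - 8 = (z - 8)

The numerator P(z) = -z^2 - 1 has P(8) = -65 ≠ 0, so no factor of (z - 8) cancels.
Near z = 8 we can therefore write f(z) = g(z)/(z - 8) with g analytic at 8 and g(8) ≠ 0 (g is just the numerator).

Hence z = 8 is a pole of order 1.

Final answer: 1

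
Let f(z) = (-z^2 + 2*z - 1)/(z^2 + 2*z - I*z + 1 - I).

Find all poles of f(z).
The singularities of f are the zeros of the denominator. Factoring,
  z^2 + 2*z - I*z + 1 - I = (z + 1)*(z + 1 - I)
so the candidates are z = -1, z = -1 + I.

Check the numerator P(z) = -z^2 + 2*z - 1 at each one:
  P(-1) = -4 ≠ 0, so z = -1 is a (simple) pole.
  P(-1 + I) = -3 + 4*I ≠ 0, so z = -1 + I is a (simple) pole.

Poles of f: {-1, -1 + I}

Final answer: {-1, -1 + I}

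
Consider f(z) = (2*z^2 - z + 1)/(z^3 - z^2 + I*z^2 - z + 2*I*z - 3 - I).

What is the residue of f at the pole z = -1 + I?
Write f(z) = P(z)/Q(z) with P(z) = 2*z^2 - z + 1 and Q(z) = z^3 - z^2 + I*z^2 - z + 2*I*z - 3 - I.
The denominator factors as Q(z) = (z + I)*(z + 1 - I)*(z - 2 + I), so z = -1 + I is a simple zero of Q and P is analytic there; z = -1 + I is therefore a simple pole and
  Res(f, z₀) = P(z₀)/Q'(z₀).

Q'(z) = 3*z^2 - 2*z + 2*I*z - 1 + 2*I, so Q'(-1 + I) = -1 - 8*I.
P(-1 + I) = 2 - 5*I.

Res(f, -1 + I) = (2 - 5*I)/(-1 - 8*I) = 38/65 + 21*I/65

Final answer: 38/65 + 21*I/65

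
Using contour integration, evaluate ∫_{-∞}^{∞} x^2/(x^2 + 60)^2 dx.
Let f(z) = z^2/(z^2 + 60)^2. The denominator has no real zeros and deg Q - deg P = 2 ≥ 2, so the integral of f over the upper semicircle |z| = R tends to 0 as R → ∞. Closing the contour in the upper half-plane,
  ∫_{-∞}^{∞} f(x) dx = 2πi · Σ Res(f, z_k)  over the poles with Im z_k > 0.

Zeros of the denominator: z^2 + 60 = 0 gives z = ±2*sqrt(15)*I.
Upper half-plane: z = 2*sqrt(15)*I (a pole of order 2).

Write f(z) = g(z)/(z - 2*sqrt(15)*I)^2 with g(z) = z^2/(z + 2*sqrt(15)*I)^2. For a double pole, Res(f, z₀) = g'(z₀):
  g'(z) = 4*sqrt(15)*I*z/(z + 2*sqrt(15)*I)^3
  Res(f, 2*sqrt(15)*I) = g'(2*sqrt(15)*I) = -sqrt(15)*I/120

∫_{-∞}^{∞} f(x) dx = 2πi · (-sqrt(15)*I/120) = sqrt(15)*pi/60

Final answer: sqrt(15)*pi/60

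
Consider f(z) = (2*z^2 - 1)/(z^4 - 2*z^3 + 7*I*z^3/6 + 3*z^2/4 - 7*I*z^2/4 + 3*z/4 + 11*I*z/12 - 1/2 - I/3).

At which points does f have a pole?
The singularities of f are the zeros of the denominator. Factoring,
  z^4 - 2*z^3 + 7*I*z^3/6 + 3*z^2/4 - 7*I*z^2/4 + 3*z/4 + 11*I*z/12 - 1/2 - I/3 = (z + 1/2 + I/2)*(z - 1)*(z - 1/2 - I/3)*(z - 1 + I)
so the candidates are z = -1/2 - I/2, z = 1, z = 1/2 + I/3, z = 1 - I.

Check the numerator P(z) = 2*z^2 - 1 at each one:
  P(-1/2 - I/2) = -1 + I ≠ 0, so z = -1/2 - I/2 is a (simple) pole.
  P(1) = 1 ≠ 0, so z = 1 is a (simple) pole.
  P(1/2 + I/3) = -13/18 + 2*I/3 ≠ 0, so z = 1/2 + I/3 is a (simple) pole.
  P(1 - I) = -1 - 4*I ≠ 0, so z = 1 - I is a (simple) pole.

Poles of f: {-1/2 - I/2, 1/2 + I/3, 1 - I, 1}

Final answer: {-1/2 - I/2, 1/2 + I/3, 1 - I, 1}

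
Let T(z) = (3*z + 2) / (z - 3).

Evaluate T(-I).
-3/10 + 11*I/10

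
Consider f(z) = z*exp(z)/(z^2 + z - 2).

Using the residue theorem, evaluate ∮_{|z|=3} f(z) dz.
4*I*pi*exp(-2)/3 + 2*exp(1)*I*pi/3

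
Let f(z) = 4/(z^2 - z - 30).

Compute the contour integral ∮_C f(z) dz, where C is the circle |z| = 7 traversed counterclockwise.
By the residue theorem, ∮_C f(z) dz = 2πi · (sum of the residues of f at the poles inside |z| = 7).

The denominator factors as (z + 5)*(z - 6), so the singularities of f are simple poles at z = -5, z = 6.
  |-5|² = 25 < 49 = 7², so this pole is inside the contour.
  |6|² = 36 < 49 = 7², so this pole is inside the contour.

With P(z) = 4 and Q(z) = z^2 - z - 30, each pole is simple, so Res(f, z₀) = P(z₀)/Q'(z₀) with Q'(z) = 2*z - 1.
  Res(f, -5) = P(-5)/Q'(-5) = (4)/(-11) = -4/11
  Res(f, 6) = P(6)/Q'(6) = (4)/(11) = 4/11

Sum of residues inside C: 0
∮_C f(z) dz = 2πi · (0) = 0

Final answer: 0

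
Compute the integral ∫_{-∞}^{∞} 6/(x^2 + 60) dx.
sqrt(15)*pi/5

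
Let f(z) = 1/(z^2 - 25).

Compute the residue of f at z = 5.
Write f(z) = P(z)/Q(z) with P(z) = 1 and Q(z) = z^2 - 25.
The denominator factors as Q(z) = (z - 5)*(z + 5), so z = 5 is a simple zero of Q and P is analytic there; z = 5 is therefore a simple pole and
  Res(f, z₀) = P(z₀)/Q'(z₀).

Q'(z) = 2*z, so Q'(5) = 10.
P(5) = 1.

Res(f, 5) = (1)/(10) = 1/10

Final answer: 1/10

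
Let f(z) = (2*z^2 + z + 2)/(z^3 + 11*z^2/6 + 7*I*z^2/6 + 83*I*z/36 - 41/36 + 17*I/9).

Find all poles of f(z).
{-3/2 - 2*I/3, -1 + I/2, 2/3 - I}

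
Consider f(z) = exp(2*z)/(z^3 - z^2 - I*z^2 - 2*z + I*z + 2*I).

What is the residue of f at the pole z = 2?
Write f(z) = P(z)/Q(z) with P(z) = exp(2*z) and Q(z) = z^3 - z^2 - I*z^2 - 2*z + I*z + 2*I.
The denominator factors as Q(z) = (z - 2)*(z - I)*(z + 1), so z = 2 is a simple zero of Q and P is analytic there; z = 2 is therefore a simple pole and
  Res(f, z₀) = P(z₀)/Q'(z₀).

Q'(z) = 3*z^2 - 2*z - 2*I*z - 2 + I, so Q'(2) = 6 - 3*I.
P(2) = exp(4).

Res(f, 2) = (exp(4))/(6 - 3*I) = (2/15 + I/15)*exp(4)

Final answer: (2/15 + I/15)*exp(4)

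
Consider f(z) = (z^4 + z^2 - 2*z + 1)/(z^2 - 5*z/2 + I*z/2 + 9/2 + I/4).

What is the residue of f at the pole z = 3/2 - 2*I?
Write f(z) = P(z)/Q(z) with P(z) = z^4 + z^2 - 2*z + 1 and Q(z) = z^2 - 5*z/2 + I*z/2 + 9/2 + I/4.
The denominator factors as Q(z) = (z - 1 - 3*I/2)*(z - 3/2 + 2*I), so z = 3/2 - 2*I is a simple zero of Q and P is analytic there; z = 3/2 - 2*I is therefore a simple pole and
  Res(f, z₀) = P(z₀)/Q'(z₀).

Q'(z) = 2*z - 5/2 + I/2, so Q'(3/2 - 2*I) = 1/2 - 7*I/2.
P(3/2 - 2*I) = -587/16 + 19*I.

Res(f, 3/2 - 2*I) = (-587/16 + 19*I)/(1/2 - 7*I/2) = -543/80 - 761*I/80

Final answer: -543/80 - 761*I/80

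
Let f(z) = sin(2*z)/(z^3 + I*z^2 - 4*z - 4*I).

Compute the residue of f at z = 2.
Write f(z) = P(z)/Q(z) with P(z) = sin(2*z) and Q(z) = z^3 + I*z^2 - 4*z - 4*I.
The denominator factors as Q(z) = (z - 2)*(z + 2)*(z + I), so z = 2 is a simple zero of Q and P is analytic there; z = 2 is therefore a simple pole and
  Res(f, z₀) = P(z₀)/Q'(z₀).

Q'(z) = 3*z^2 + 2*I*z - 4, so Q'(2) = 8 + 4*I.
P(2) = sin(4).

Res(f, 2) = (sin(4))/(8 + 4*I) = (1/10 - I/20)*sin(4)

Final answer: (1/10 - I/20)*sin(4)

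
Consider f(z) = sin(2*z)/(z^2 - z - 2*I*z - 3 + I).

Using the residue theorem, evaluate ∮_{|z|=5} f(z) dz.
By the residue theorem, ∮_C f(z) dz = 2πi · (sum of the residues of f at the poles inside |z| = 5).

The denominator factors as (z - 2 - I)*(z + 1 - I), so the singularities of f are simple poles at z = 2 + I, z = -1 + I.
  |2 + I|² = 5 < 25 = 5², so this pole is inside the contour.
  |-1 + I|² = 2 < 25 = 5², so this pole is inside the contour.

With P(z) = sin(2*z) and Q(z) = z^2 - z - 2*I*z - 3 + I, each pole is simple, so Res(f, z₀) = P(z₀)/Q'(z₀) with Q'(z) = 2*z - 1 - 2*I.
  Res(f, 2 + I) = P(2 + I)/Q'(2 + I) = (sin(4 + 2*I))/(3) = sin(4 + 2*I)/3
  Res(f, -1 + I) = P(-1 + I)/Q'(-1 + I) = (-sin(2 - 2*I))/(-3) = sin(2 - 2*I)/3

Sum of residues inside C: sin(4 + 2*I)/3 + sin(2 - 2*I)/3
∮_C f(z) dz = 2πi · (sin(4 + 2*I)/3 + sin(2 - 2*I)/3) = 2*I*pi*sin(4 + 2*I)/3 + 2*I*pi*sin(2 - 2*I)/3

Final answer: 2*I*pi*sin(4 + 2*I)/3 + 2*I*pi*sin(2 - 2*I)/3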